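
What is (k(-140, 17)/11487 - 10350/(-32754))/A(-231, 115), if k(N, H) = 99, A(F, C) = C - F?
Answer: 3392586/3616134403 ≈ 0.00093818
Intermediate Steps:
(k(-140, 17)/11487 - 10350/(-32754))/A(-231, 115) = (99/11487 - 10350/(-32754))/(115 - 1*(-231)) = (99*(1/11487) - 10350*(-1/32754))/(115 + 231) = (33/3829 + 1725/5459)/346 = (6785172/20902511)*(1/346) = 3392586/3616134403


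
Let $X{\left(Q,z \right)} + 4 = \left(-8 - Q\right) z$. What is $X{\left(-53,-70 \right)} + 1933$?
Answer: $-1221$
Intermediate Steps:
$X{\left(Q,z \right)} = -4 + z \left(-8 - Q\right)$ ($X{\left(Q,z \right)} = -4 + \left(-8 - Q\right) z = -4 + z \left(-8 - Q\right)$)
$X{\left(-53,-70 \right)} + 1933 = \left(-4 - -560 - \left(-53\right) \left(-70\right)\right) + 1933 = \left(-4 + 560 - 3710\right) + 1933 = -3154 + 1933 = -1221$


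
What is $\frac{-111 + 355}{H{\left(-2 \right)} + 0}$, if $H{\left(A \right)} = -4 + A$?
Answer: $- \frac{122}{3} \approx -40.667$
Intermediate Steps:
$\frac{-111 + 355}{H{\left(-2 \right)} + 0} = \frac{-111 + 355}{\left(-4 - 2\right) + 0} = \frac{244}{-6 + 0} = \frac{244}{-6} = 244 \left(- \frac{1}{6}\right) = - \frac{122}{3}$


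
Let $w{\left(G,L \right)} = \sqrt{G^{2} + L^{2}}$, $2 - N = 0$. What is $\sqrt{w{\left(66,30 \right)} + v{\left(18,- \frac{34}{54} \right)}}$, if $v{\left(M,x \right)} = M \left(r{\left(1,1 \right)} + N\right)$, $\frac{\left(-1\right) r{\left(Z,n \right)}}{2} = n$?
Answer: $\sqrt{3} \sqrt[4]{584} \approx 8.5146$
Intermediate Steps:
$r{\left(Z,n \right)} = - 2 n$
$N = 2$ ($N = 2 - 0 = 2 + 0 = 2$)
$v{\left(M,x \right)} = 0$ ($v{\left(M,x \right)} = M \left(\left(-2\right) 1 + 2\right) = M \left(-2 + 2\right) = M 0 = 0$)
$\sqrt{w{\left(66,30 \right)} + v{\left(18,- \frac{34}{54} \right)}} = \sqrt{\sqrt{66^{2} + 30^{2}} + 0} = \sqrt{\sqrt{4356 + 900} + 0} = \sqrt{\sqrt{5256} + 0} = \sqrt{6 \sqrt{146} + 0} = \sqrt{6 \sqrt{146}} = 2^{\frac{3}{4}} \sqrt{3} \sqrt[4]{73}$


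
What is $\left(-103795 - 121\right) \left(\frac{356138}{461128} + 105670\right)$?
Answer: $- \frac{632949133279071}{57641} \approx -1.0981 \cdot 10^{10}$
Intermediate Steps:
$\left(-103795 - 121\right) \left(\frac{356138}{461128} + 105670\right) = - 103916 \left(356138 \cdot \frac{1}{461128} + 105670\right) = - 103916 \left(\frac{178069}{230564} + 105670\right) = \left(-103916\right) \frac{24363875949}{230564} = - \frac{632949133279071}{57641}$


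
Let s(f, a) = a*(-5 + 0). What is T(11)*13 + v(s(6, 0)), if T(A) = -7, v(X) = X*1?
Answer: -91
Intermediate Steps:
s(f, a) = -5*a (s(f, a) = a*(-5) = -5*a)
v(X) = X
T(11)*13 + v(s(6, 0)) = -7*13 - 5*0 = -91 + 0 = -91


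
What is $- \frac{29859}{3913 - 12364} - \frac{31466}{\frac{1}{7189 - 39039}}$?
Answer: $\frac{2823175155653}{2817} \approx 1.0022 \cdot 10^{9}$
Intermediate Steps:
$- \frac{29859}{3913 - 12364} - \frac{31466}{\frac{1}{7189 - 39039}} = - \frac{29859}{-8451} - \frac{31466}{\frac{1}{-31850}} = \left(-29859\right) \left(- \frac{1}{8451}\right) - \frac{31466}{- \frac{1}{31850}} = \frac{9953}{2817} - -1002192100 = \frac{9953}{2817} + 1002192100 = \frac{2823175155653}{2817}$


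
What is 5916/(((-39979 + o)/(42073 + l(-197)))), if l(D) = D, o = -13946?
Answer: -82579472/17975 ≈ -4594.1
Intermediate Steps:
5916/(((-39979 + o)/(42073 + l(-197)))) = 5916/(((-39979 - 13946)/(42073 - 197))) = 5916/((-53925/41876)) = 5916/((-53925*1/41876)) = 5916/(-53925/41876) = 5916*(-41876/53925) = -82579472/17975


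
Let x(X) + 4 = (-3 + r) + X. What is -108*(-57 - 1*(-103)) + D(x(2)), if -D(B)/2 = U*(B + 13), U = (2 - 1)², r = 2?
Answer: -4988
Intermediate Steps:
x(X) = -5 + X (x(X) = -4 + ((-3 + 2) + X) = -4 + (-1 + X) = -5 + X)
U = 1 (U = 1² = 1)
D(B) = -26 - 2*B (D(B) = -2*(B + 13) = -2*(13 + B) = -26 - 2*B)
-108*(-57 - 1*(-103)) + D(x(2)) = -108*(-57 - 1*(-103)) + (-26 - 2*(-5 + 2)) = -108*(-57 + 103) + (-26 - 2*(-3)) = -108*46 + (-26 + 6) = -4968 - 20 = -4988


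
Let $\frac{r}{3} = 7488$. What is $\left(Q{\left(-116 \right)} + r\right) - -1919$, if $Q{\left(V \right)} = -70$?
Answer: $24313$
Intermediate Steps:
$r = 22464$ ($r = 3 \cdot 7488 = 22464$)
$\left(Q{\left(-116 \right)} + r\right) - -1919 = \left(-70 + 22464\right) - -1919 = 22394 + 1919 = 24313$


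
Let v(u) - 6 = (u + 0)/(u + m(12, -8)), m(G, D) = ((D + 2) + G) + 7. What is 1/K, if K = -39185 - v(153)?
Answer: -166/6505859 ≈ -2.5515e-5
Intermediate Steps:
m(G, D) = 9 + D + G (m(G, D) = ((2 + D) + G) + 7 = (2 + D + G) + 7 = 9 + D + G)
v(u) = 6 + u/(13 + u) (v(u) = 6 + (u + 0)/(u + (9 - 8 + 12)) = 6 + u/(u + 13) = 6 + u/(13 + u))
K = -6505859/166 (K = -39185 - (78 + 7*153)/(13 + 153) = -39185 - (78 + 1071)/166 = -39185 - 1149/166 = -6505859/166 ≈ -39192.)
1/K = 1/(-6505859/166) = -166/6505859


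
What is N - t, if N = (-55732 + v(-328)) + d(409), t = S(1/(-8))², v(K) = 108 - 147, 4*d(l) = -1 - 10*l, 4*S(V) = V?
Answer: -58156801/1024 ≈ -56794.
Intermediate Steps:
S(V) = V/4
d(l) = -¼ - 5*l/2 (d(l) = (-1 - 10*l)/4 = -¼ - 5*l/2)
v(K) = -39
t = 1/1024 (t = ((¼)/(-8))² = ((¼)*(-⅛))² = (-1/32)² = 1/1024 ≈ 0.00097656)
N = -227175/4 (N = (-55732 - 39) + (-¼ - 5/2*409) = -55771 + (-¼ - 2045/2) = -55771 - 4091/4 = -227175/4 ≈ -56794.)
N - t = -227175/4 - 1*1/1024 = -227175/4 - 1/1024 = -58156801/1024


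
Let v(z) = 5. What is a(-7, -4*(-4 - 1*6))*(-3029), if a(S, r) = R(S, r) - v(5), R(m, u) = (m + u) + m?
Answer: -63609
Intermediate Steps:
R(m, u) = u + 2*m
a(S, r) = -5 + r + 2*S (a(S, r) = (r + 2*S) - 1*5 = (r + 2*S) - 5 = -5 + r + 2*S)
a(-7, -4*(-4 - 1*6))*(-3029) = (-5 - 4*(-4 - 1*6) + 2*(-7))*(-3029) = (-5 - 4*(-4 - 6) - 14)*(-3029) = (-5 - 4*(-10) - 14)*(-3029) = (-5 + 40 - 14)*(-3029) = 21*(-3029) = -63609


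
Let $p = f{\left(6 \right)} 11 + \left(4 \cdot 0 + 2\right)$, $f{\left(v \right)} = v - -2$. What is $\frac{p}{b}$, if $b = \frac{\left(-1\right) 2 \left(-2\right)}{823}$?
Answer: $\frac{37035}{2} \approx 18518.0$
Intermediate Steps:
$b = \frac{4}{823}$ ($b = \left(-2\right) \left(-2\right) \frac{1}{823} = 4 \cdot \frac{1}{823} = \frac{4}{823} \approx 0.0048603$)
$f{\left(v \right)} = 2 + v$ ($f{\left(v \right)} = v + 2 = 2 + v$)
$p = 90$ ($p = \left(2 + 6\right) 11 + \left(4 \cdot 0 + 2\right) = 8 \cdot 11 + \left(0 + 2\right) = 88 + 2 = 90$)
$\frac{p}{b} = \frac{90}{\frac{4}{823}} = 90 \cdot \frac{823}{4} = \frac{37035}{2}$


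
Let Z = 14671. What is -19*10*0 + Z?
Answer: 14671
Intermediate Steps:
-19*10*0 + Z = -19*10*0 + 14671 = -190*0 + 14671 = 0 + 14671 = 14671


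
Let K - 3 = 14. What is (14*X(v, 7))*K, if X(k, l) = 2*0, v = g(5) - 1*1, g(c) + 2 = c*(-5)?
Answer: 0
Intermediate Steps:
g(c) = -2 - 5*c (g(c) = -2 + c*(-5) = -2 - 5*c)
K = 17 (K = 3 + 14 = 17)
v = -28 (v = (-2 - 5*5) - 1*1 = (-2 - 25) - 1 = -27 - 1 = -28)
X(k, l) = 0
(14*X(v, 7))*K = (14*0)*17 = 0*17 = 0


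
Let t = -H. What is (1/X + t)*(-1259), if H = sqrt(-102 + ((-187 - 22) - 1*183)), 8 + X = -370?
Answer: 1259/378 + 1259*I*sqrt(494) ≈ 3.3307 + 27983.0*I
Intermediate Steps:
X = -378 (X = -8 - 370 = -378)
H = I*sqrt(494) (H = sqrt(-102 + (-209 - 183)) = sqrt(-102 - 392) = sqrt(-494) = I*sqrt(494) ≈ 22.226*I)
t = -I*sqrt(494) ≈ -22.226*I
(1/X + t)*(-1259) = (1/(-378) - I*sqrt(494))*(-1259) = (-1/378 - I*sqrt(494))*(-1259) = 1259/378 + 1259*I*sqrt(494)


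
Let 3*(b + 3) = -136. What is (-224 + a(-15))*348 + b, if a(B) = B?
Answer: -249661/3 ≈ -83220.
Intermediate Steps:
b = -145/3 (b = -3 + (⅓)*(-136) = -3 - 136/3 = -145/3 ≈ -48.333)
(-224 + a(-15))*348 + b = (-224 - 15)*348 - 145/3 = -239*348 - 145/3 = -83172 - 145/3 = -249661/3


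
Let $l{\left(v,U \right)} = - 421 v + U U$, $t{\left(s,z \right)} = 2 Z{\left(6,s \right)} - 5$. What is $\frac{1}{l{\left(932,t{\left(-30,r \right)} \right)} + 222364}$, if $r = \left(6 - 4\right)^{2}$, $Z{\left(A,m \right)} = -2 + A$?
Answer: $- \frac{1}{169999} \approx -5.8824 \cdot 10^{-6}$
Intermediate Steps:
$r = 4$ ($r = 2^{2} = 4$)
$t{\left(s,z \right)} = 3$ ($t{\left(s,z \right)} = 2 \left(-2 + 6\right) - 5 = 2 \cdot 4 - 5 = 8 - 5 = 3$)
$l{\left(v,U \right)} = U^{2} - 421 v$ ($l{\left(v,U \right)} = - 421 v + U^{2} = U^{2} - 421 v$)
$\frac{1}{l{\left(932,t{\left(-30,r \right)} \right)} + 222364} = \frac{1}{\left(3^{2} - 392372\right) + 222364} = \frac{1}{\left(9 - 392372\right) + 222364} = \frac{1}{-392363 + 222364} = \frac{1}{-169999} = - \frac{1}{169999}$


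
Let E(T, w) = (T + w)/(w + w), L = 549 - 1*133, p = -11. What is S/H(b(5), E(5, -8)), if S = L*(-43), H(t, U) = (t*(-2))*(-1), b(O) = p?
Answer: 8944/11 ≈ 813.09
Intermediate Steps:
L = 416 (L = 549 - 133 = 416)
E(T, w) = (T + w)/(2*w) (E(T, w) = (T + w)/((2*w)) = (T + w)*(1/(2*w)) = (T + w)/(2*w))
b(O) = -11
H(t, U) = 2*t (H(t, U) = -2*t*(-1) = 2*t)
S = -17888 (S = 416*(-43) = -17888)
S/H(b(5), E(5, -8)) = -17888/(2*(-11)) = -17888/(-22) = -17888*(-1/22) = 8944/11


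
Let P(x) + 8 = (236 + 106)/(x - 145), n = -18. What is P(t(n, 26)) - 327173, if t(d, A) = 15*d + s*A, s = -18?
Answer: -288901165/883 ≈ -3.2718e+5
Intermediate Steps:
t(d, A) = -18*A + 15*d (t(d, A) = 15*d - 18*A = -18*A + 15*d)
P(x) = -8 + 342/(-145 + x) (P(x) = -8 + (236 + 106)/(x - 145) = -8 + 342/(-145 + x))
P(t(n, 26)) - 327173 = 2*(751 - 4*(-18*26 + 15*(-18)))/(-145 + (-18*26 + 15*(-18))) - 327173 = 2*(751 - 4*(-468 - 270))/(-145 + (-468 - 270)) - 327173 = 2*(751 - 4*(-738))/(-145 - 738) - 327173 = 2*(751 + 2952)/(-883) - 327173 = 2*(-1/883)*3703 - 327173 = -7406/883 - 327173 = -288901165/883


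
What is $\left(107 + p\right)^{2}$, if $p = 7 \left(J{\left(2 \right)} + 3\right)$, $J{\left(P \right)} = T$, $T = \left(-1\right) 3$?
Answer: $11449$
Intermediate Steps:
$T = -3$
$J{\left(P \right)} = -3$
$p = 0$ ($p = 7 \left(-3 + 3\right) = 7 \cdot 0 = 0$)
$\left(107 + p\right)^{2} = \left(107 + 0\right)^{2} = 107^{2} = 11449$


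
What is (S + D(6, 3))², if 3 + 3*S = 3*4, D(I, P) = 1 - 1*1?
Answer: 9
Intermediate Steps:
D(I, P) = 0 (D(I, P) = 1 - 1 = 0)
S = 3 (S = -1 + (3*4)/3 = -1 + (⅓)*12 = -1 + 4 = 3)
(S + D(6, 3))² = (3 + 0)² = 3² = 9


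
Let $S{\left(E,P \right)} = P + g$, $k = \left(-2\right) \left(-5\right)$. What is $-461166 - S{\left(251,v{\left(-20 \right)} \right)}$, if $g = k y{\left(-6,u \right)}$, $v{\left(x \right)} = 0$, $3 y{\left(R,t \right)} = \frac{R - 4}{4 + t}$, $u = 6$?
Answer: $- \frac{1383488}{3} \approx -4.6116 \cdot 10^{5}$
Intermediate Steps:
$y{\left(R,t \right)} = \frac{-4 + R}{3 \left(4 + t\right)}$ ($y{\left(R,t \right)} = \frac{\left(R - 4\right) \frac{1}{4 + t}}{3} = \frac{\left(-4 + R\right) \frac{1}{4 + t}}{3} = \frac{\frac{1}{4 + t} \left(-4 + R\right)}{3} = \frac{-4 + R}{3 \left(4 + t\right)}$)
$k = 10$
$g = - \frac{10}{3}$ ($g = 10 \frac{-4 - 6}{3 \left(4 + 6\right)} = 10 \cdot \frac{1}{3} \cdot \frac{1}{10} \left(-10\right) = 10 \left(- \frac{1}{3}\right) = - \frac{10}{3} \approx -3.3333$)
$S{\left(E,P \right)} = - \frac{10}{3} + P$ ($S{\left(E,P \right)} = P - \frac{10}{3} = - \frac{10}{3} + P$)
$-461166 - S{\left(251,v{\left(-20 \right)} \right)} = -461166 - \left(- \frac{10}{3} + 0\right) = -461166 - - \frac{10}{3} = -461166 + \frac{10}{3} = - \frac{1383488}{3}$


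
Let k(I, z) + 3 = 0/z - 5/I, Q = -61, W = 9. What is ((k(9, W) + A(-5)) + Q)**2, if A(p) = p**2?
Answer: 126736/81 ≈ 1564.6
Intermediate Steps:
k(I, z) = -3 - 5/I (k(I, z) = -3 + (0/z - 5/I) = -3 + (0 - 5/I) = -3 - 5/I)
((k(9, W) + A(-5)) + Q)**2 = (((-3 - 5/9) + (-5)**2) - 61)**2 = (((-3 - 5*1/9) + 25) - 61)**2 = (((-3 - 5/9) + 25) - 61)**2 = ((-32/9 + 25) - 61)**2 = (193/9 - 61)**2 = (-356/9)**2 = 126736/81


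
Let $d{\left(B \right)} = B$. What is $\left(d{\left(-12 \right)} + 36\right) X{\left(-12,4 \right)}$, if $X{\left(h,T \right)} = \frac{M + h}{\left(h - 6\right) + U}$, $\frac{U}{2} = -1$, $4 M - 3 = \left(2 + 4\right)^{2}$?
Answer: $\frac{27}{10} \approx 2.7$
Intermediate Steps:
$M = \frac{39}{4}$ ($M = \frac{3}{4} + \frac{\left(2 + 4\right)^{2}}{4} = \frac{3}{4} + \frac{6^{2}}{4} = \frac{3}{4} + \frac{1}{4} \cdot 36 = \frac{3}{4} + 9 = \frac{39}{4} \approx 9.75$)
$U = -2$ ($U = 2 \left(-1\right) = -2$)
$X{\left(h,T \right)} = \frac{\frac{39}{4} + h}{-8 + h}$ ($X{\left(h,T \right)} = \frac{\frac{39}{4} + h}{\left(h - 6\right) - 2} = \frac{\frac{39}{4} + h}{\left(-6 + h\right) - 2} = \frac{\frac{39}{4} + h}{-8 + h}$)
$\left(d{\left(-12 \right)} + 36\right) X{\left(-12,4 \right)} = \left(-12 + 36\right) \frac{\frac{39}{4} - 12}{-8 - 12} = 24 \frac{1}{-20} \left(- \frac{9}{4}\right) = 24 \left(\left(- \frac{1}{20}\right) \left(- \frac{9}{4}\right)\right) = 24 \cdot \frac{9}{80} = \frac{27}{10}$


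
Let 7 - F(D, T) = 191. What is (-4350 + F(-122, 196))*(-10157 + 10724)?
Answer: -2570778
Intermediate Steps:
F(D, T) = -184 (F(D, T) = 7 - 1*191 = 7 - 191 = -184)
(-4350 + F(-122, 196))*(-10157 + 10724) = (-4350 - 184)*(-10157 + 10724) = -4534*567 = -2570778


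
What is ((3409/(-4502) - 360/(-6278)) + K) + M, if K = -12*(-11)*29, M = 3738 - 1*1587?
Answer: 84484010171/14131778 ≈ 5978.3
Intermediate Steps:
M = 2151 (M = 3738 - 1587 = 2151)
K = 3828 (K = 132*29 = 3828)
((3409/(-4502) - 360/(-6278)) + K) + M = ((3409/(-4502) - 360/(-6278)) + 3828) + 2151 = ((3409*(-1/4502) - 360*(-1/6278)) + 3828) + 2151 = ((-3409/4502 + 180/3139) + 3828) + 2151 = (-9890491/14131778 + 3828) + 2151 = 54086555693/14131778 + 2151 = 84484010171/14131778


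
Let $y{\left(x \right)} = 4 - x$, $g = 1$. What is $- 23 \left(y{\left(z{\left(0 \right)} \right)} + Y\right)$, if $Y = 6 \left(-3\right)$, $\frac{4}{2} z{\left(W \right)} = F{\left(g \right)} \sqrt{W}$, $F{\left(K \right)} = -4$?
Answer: $322$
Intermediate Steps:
$z{\left(W \right)} = - 2 \sqrt{W}$ ($z{\left(W \right)} = \frac{\left(-4\right) \sqrt{W}}{2} = - 2 \sqrt{W}$)
$Y = -18$
$- 23 \left(y{\left(z{\left(0 \right)} \right)} + Y\right) = - 23 \left(\left(4 - - 2 \sqrt{0}\right) - 18\right) = - 23 \left(\left(4 - \left(-2\right) 0\right) - 18\right) = - 23 \left(\left(4 - 0\right) - 18\right) = - 23 \left(\left(4 + 0\right) - 18\right) = - 23 \left(4 - 18\right) = \left(-23\right) \left(-14\right) = 322$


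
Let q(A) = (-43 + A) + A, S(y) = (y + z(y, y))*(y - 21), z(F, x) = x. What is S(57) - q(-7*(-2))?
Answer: 4119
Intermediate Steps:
S(y) = 2*y*(-21 + y) (S(y) = (y + y)*(y - 21) = (2*y)*(-21 + y) = 2*y*(-21 + y))
q(A) = -43 + 2*A
S(57) - q(-7*(-2)) = 2*57*(-21 + 57) - (-43 + 2*(-7*(-2))) = 2*57*36 - (-43 + 2*14) = 4104 - (-43 + 28) = 4104 - 1*(-15) = 4104 + 15 = 4119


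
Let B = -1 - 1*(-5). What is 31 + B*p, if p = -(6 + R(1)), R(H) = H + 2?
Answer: -5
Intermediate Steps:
B = 4 (B = -1 + 5 = 4)
R(H) = 2 + H
p = -9 (p = -(6 + (2 + 1)) = -(6 + 3) = -1*9 = -9)
31 + B*p = 31 + 4*(-9) = 31 - 36 = -5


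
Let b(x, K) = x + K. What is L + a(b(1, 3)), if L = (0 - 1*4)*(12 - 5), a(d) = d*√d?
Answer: -20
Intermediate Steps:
b(x, K) = K + x
a(d) = d^(3/2)
L = -28 (L = (0 - 4)*7 = -4*7 = -28)
L + a(b(1, 3)) = -28 + (3 + 1)^(3/2) = -28 + 4^(3/2) = -28 + 8 = -20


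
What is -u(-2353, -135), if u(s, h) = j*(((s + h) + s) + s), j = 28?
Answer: 201432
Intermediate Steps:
u(s, h) = 28*h + 84*s (u(s, h) = 28*(((s + h) + s) + s) = 28*(((h + s) + s) + s) = 28*((h + 2*s) + s) = 28*(h + 3*s) = 28*h + 84*s)
-u(-2353, -135) = -(28*(-135) + 84*(-2353)) = -(-3780 - 197652) = -1*(-201432) = 201432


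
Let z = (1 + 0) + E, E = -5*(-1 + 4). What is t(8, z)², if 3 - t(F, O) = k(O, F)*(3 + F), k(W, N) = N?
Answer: 7225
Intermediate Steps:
E = -15 (E = -5*3 = -15)
z = -14 (z = (1 + 0) - 15 = 1 - 15 = -14)
t(F, O) = 3 - F*(3 + F)
t(8, z)² = (3 - 1*8² - 3*8)² = (3 - 1*64 - 24)² = (3 - 64 - 24)² = (-85)² = 7225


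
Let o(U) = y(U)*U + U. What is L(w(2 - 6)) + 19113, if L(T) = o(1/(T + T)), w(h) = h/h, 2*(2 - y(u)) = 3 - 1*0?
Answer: 76455/4 ≈ 19114.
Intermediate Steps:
y(u) = ½ (y(u) = 2 - (3 - 1*0)/2 = 2 - (3 + 0)/2 = 2 - ½*3 = 2 - 3/2 = ½)
w(h) = 1
o(U) = 3*U/2 (o(U) = U/2 + U = 3*U/2)
L(T) = 3/(4*T) (L(T) = 3/(2*(T + T)) = 3/(2*((2*T))) = 3*(1/(2*T))/2 = 3/(4*T))
L(w(2 - 6)) + 19113 = (¾)/1 + 19113 = (¾)*1 + 19113 = ¾ + 19113 = 76455/4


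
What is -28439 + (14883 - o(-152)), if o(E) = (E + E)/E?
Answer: -13558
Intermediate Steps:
o(E) = 2 (o(E) = (2*E)/E = 2)
-28439 + (14883 - o(-152)) = -28439 + (14883 - 1*2) = -28439 + (14883 - 2) = -28439 + 14881 = -13558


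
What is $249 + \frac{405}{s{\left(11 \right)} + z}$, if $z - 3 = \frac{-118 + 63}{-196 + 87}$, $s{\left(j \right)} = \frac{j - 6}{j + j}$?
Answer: $\frac{1066497}{2983} \approx 357.52$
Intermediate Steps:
$s{\left(j \right)} = \frac{-6 + j}{2 j}$
$z = \frac{382}{109}$ ($z = 3 + \frac{-118 + 63}{-196 + 87} = 3 - \frac{55}{-109} = 3 - - \frac{55}{109} = 3 + \frac{55}{109} = \frac{382}{109} \approx 3.5046$)
$249 + \frac{405}{s{\left(11 \right)} + z} = 249 + \frac{405}{\frac{-6 + 11}{2 \cdot 11} + \frac{382}{109}} = 249 + \frac{405}{\frac{1}{2} \cdot \frac{1}{11} \cdot 5 + \frac{382}{109}} = 249 + \frac{405}{\frac{5}{22} + \frac{382}{109}} = 249 + \frac{405}{\frac{8949}{2398}} = 249 + 405 \cdot \frac{2398}{8949} = 249 + \frac{323730}{2983} = \frac{1066497}{2983}$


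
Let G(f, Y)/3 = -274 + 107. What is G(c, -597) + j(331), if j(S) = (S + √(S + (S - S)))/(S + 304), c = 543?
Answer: -317804/635 + √331/635 ≈ -500.45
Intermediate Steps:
G(f, Y) = -501 (G(f, Y) = 3*(-274 + 107) = 3*(-167) = -501)
j(S) = (S + √S)/(304 + S) (j(S) = (S + √(S + 0))/(304 + S) = (S + √S)/(304 + S))
G(c, -597) + j(331) = -501 + (331 + √331)/(304 + 331) = -501 + (331 + √331)/635 = -501 + (331/635 + √331/635) = -317804/635 + √331/635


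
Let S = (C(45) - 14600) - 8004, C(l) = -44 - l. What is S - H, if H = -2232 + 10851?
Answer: -31312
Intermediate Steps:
S = -22693 (S = ((-44 - 1*45) - 14600) - 8004 = ((-44 - 45) - 14600) - 8004 = (-89 - 14600) - 8004 = -14689 - 8004 = -22693)
H = 8619
S - H = -22693 - 1*8619 = -22693 - 8619 = -31312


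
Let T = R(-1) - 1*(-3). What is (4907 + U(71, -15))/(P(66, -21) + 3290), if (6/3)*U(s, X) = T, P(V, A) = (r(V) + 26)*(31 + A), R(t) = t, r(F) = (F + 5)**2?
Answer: 1227/13490 ≈ 0.090956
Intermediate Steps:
r(F) = (5 + F)**2
T = 2 (T = -1 - 1*(-3) = -1 + 3 = 2)
P(V, A) = (26 + (5 + V)**2)*(31 + A) (P(V, A) = ((5 + V)**2 + 26)*(31 + A) = (26 + (5 + V)**2)*(31 + A))
U(s, X) = 1 (U(s, X) = (1/2)*2 = 1)
(4907 + U(71, -15))/(P(66, -21) + 3290) = (4907 + 1)/((806 + 26*(-21) + 31*(5 + 66)**2 - 21*(5 + 66)**2) + 3290) = 4908/((806 - 546 + 31*71**2 - 21*71**2) + 3290) = 4908/((806 - 546 + 31*5041 - 21*5041) + 3290) = 4908/((806 - 546 + 156271 - 105861) + 3290) = 4908/(50670 + 3290) = 4908/53960 = 4908*(1/53960) = 1227/13490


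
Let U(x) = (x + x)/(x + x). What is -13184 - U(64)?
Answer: -13185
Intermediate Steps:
U(x) = 1 (U(x) = (2*x)/((2*x)) = (2*x)*(1/(2*x)) = 1)
-13184 - U(64) = -13184 - 1*1 = -13184 - 1 = -13185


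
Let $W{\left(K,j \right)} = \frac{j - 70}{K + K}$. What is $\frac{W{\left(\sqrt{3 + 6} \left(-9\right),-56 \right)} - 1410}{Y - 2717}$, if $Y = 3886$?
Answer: $- \frac{4223}{3507} \approx -1.2042$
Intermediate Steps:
$W{\left(K,j \right)} = \frac{-70 + j}{2 K}$
$\frac{W{\left(\sqrt{3 + 6} \left(-9\right),-56 \right)} - 1410}{Y - 2717} = \frac{\frac{-70 - 56}{2 \sqrt{3 + 6} \left(-9\right)} - 1410}{3886 - 2717} = \frac{\frac{1}{2} \frac{1}{\sqrt{9} \left(-9\right)} \left(-126\right) - 1410}{1169} = \left(\frac{1}{2} \frac{1}{3 \left(-9\right)} \left(-126\right) - 1410\right) \frac{1}{1169} = \left(\frac{1}{2} \frac{1}{-27} \left(-126\right) - 1410\right) \frac{1}{1169} = \left(\frac{1}{2} \left(- \frac{1}{27}\right) \left(-126\right) - 1410\right) \frac{1}{1169} = \left(\frac{7}{3} - 1410\right) \frac{1}{1169} = \left(- \frac{4223}{3}\right) \frac{1}{1169} = - \frac{4223}{3507}$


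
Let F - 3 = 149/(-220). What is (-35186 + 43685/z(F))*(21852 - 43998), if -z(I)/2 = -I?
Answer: 291766817616/511 ≈ 5.7097e+8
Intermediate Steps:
F = 511/220 (F = 3 + 149/(-220) = 3 + 149*(-1/220) = 3 - 149/220 = 511/220 ≈ 2.3227)
z(I) = 2*I (z(I) = -(-2)*I = 2*I)
(-35186 + 43685/z(F))*(21852 - 43998) = (-35186 + 43685/((2*(511/220))))*(21852 - 43998) = (-35186 + 43685/(511/110))*(-22146) = (-35186 + 43685*(110/511))*(-22146) = (-35186 + 4805350/511)*(-22146) = -13174696/511*(-22146) = 291766817616/511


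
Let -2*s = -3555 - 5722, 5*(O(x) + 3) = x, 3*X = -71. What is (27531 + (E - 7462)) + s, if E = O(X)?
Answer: 740993/30 ≈ 24700.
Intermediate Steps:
X = -71/3 (X = (⅓)*(-71) = -71/3 ≈ -23.667)
O(x) = -3 + x/5
E = -116/15 (E = -3 + (⅕)*(-71/3) = -3 - 71/15 = -116/15 ≈ -7.7333)
s = 9277/2 (s = -(-3555 - 5722)/2 = -½*(-9277) = 9277/2 ≈ 4638.5)
(27531 + (E - 7462)) + s = (27531 + (-116/15 - 7462)) + 9277/2 = (27531 - 112046/15) + 9277/2 = 300919/15 + 9277/2 = 740993/30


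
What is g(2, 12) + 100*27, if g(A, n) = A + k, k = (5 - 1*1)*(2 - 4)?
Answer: 2694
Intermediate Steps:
k = -8 (k = (5 - 1)*(-2) = 4*(-2) = -8)
g(A, n) = -8 + A (g(A, n) = A - 8 = -8 + A)
g(2, 12) + 100*27 = (-8 + 2) + 100*27 = -6 + 2700 = 2694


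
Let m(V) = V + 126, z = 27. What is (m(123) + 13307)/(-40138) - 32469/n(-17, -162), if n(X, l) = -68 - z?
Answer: 650976451/1906555 ≈ 341.44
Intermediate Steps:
n(X, l) = -95 (n(X, l) = -68 - 1*27 = -68 - 27 = -95)
m(V) = 126 + V
(m(123) + 13307)/(-40138) - 32469/n(-17, -162) = ((126 + 123) + 13307)/(-40138) - 32469/(-95) = (249 + 13307)*(-1/40138) - 32469*(-1/95) = 13556*(-1/40138) + 32469/95 = -6778/20069 + 32469/95 = 650976451/1906555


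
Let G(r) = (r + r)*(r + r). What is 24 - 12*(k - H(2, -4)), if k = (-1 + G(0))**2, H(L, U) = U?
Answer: -36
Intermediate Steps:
G(r) = 4*r**2 (G(r) = (2*r)*(2*r) = 4*r**2)
k = 1 (k = (-1 + 4*0**2)**2 = (-1 + 4*0)**2 = (-1 + 0)**2 = (-1)**2 = 1)
24 - 12*(k - H(2, -4)) = 24 - 12*(1 - 1*(-4)) = 24 - 12*(1 + 4) = 24 - 12*5 = 24 - 60 = -36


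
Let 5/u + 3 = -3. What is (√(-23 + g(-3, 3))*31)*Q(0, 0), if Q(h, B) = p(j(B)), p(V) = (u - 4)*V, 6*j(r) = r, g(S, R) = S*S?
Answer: 0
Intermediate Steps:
u = -⅚ (u = 5/(-3 - 3) = 5/(-6) = 5*(-⅙) = -⅚ ≈ -0.83333)
g(S, R) = S²
j(r) = r/6
p(V) = -29*V/6 (p(V) = (-⅚ - 4)*V = -29*V/6)
Q(h, B) = -29*B/36
(√(-23 + g(-3, 3))*31)*Q(0, 0) = (√(-23 + (-3)²)*31)*(-29/36*0) = (√(-23 + 9)*31)*0 = (√(-14)*31)*0 = ((I*√14)*31)*0 = (31*I*√14)*0 = 0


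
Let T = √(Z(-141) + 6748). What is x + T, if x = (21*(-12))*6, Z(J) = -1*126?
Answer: -1512 + √6622 ≈ -1430.6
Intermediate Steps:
Z(J) = -126
x = -1512 (x = -252*6 = -1512)
T = √6622 (T = √(-126 + 6748) = √6622 ≈ 81.376)
x + T = -1512 + √6622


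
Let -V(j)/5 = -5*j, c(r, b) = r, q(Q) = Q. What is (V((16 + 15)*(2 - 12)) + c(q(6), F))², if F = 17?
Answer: 59969536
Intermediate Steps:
V(j) = 25*j (V(j) = -(-25)*j = 25*j)
(V((16 + 15)*(2 - 12)) + c(q(6), F))² = (25*((16 + 15)*(2 - 12)) + 6)² = (25*(31*(-10)) + 6)² = (25*(-310) + 6)² = (-7750 + 6)² = (-7744)² = 59969536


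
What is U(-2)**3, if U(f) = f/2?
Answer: -1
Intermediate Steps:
U(f) = f/2 (U(f) = f*(1/2) = f/2)
U(-2)**3 = ((1/2)*(-2))**3 = (-1)**3 = -1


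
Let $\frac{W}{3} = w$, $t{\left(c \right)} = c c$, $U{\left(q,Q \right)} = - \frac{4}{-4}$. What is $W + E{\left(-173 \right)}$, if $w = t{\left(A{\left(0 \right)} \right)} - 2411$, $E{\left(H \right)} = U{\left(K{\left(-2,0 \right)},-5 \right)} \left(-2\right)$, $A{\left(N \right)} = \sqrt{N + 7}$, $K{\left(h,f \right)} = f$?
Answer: $-7214$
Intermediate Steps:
$U{\left(q,Q \right)} = 1$ ($U{\left(q,Q \right)} = \left(-4\right) \left(- \frac{1}{4}\right) = 1$)
$A{\left(N \right)} = \sqrt{7 + N}$
$t{\left(c \right)} = c^{2}$
$E{\left(H \right)} = -2$ ($E{\left(H \right)} = 1 \left(-2\right) = -2$)
$w = -2404$ ($w = \left(\sqrt{7 + 0}\right)^{2} - 2411 = \left(\sqrt{7}\right)^{2} - 2411 = 7 - 2411 = -2404$)
$W = -7212$ ($W = 3 \left(-2404\right) = -7212$)
$W + E{\left(-173 \right)} = -7212 - 2 = -7214$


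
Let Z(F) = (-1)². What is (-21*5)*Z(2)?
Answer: -105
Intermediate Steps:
Z(F) = 1
(-21*5)*Z(2) = -21*5*1 = -105*1 = -105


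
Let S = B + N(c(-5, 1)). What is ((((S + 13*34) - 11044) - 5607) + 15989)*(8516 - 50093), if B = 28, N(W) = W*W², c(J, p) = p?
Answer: 7941207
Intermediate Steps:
N(W) = W³
S = 29 (S = 28 + 1³ = 28 + 1 = 29)
((((S + 13*34) - 11044) - 5607) + 15989)*(8516 - 50093) = ((((29 + 13*34) - 11044) - 5607) + 15989)*(8516 - 50093) = ((((29 + 442) - 11044) - 5607) + 15989)*(-41577) = (((471 - 11044) - 5607) + 15989)*(-41577) = ((-10573 - 5607) + 15989)*(-41577) = (-16180 + 15989)*(-41577) = -191*(-41577) = 7941207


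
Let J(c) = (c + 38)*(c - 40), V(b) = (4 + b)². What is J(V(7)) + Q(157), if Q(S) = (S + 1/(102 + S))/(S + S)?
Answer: 523719109/40663 ≈ 12880.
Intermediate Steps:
Q(S) = (S + 1/(102 + S))/(2*S) (Q(S) = (S + 1/(102 + S))/((2*S)) = (S + 1/(102 + S))*(1/(2*S)) = (S + 1/(102 + S))/(2*S))
J(c) = (-40 + c)*(38 + c) (J(c) = (38 + c)*(-40 + c) = (-40 + c)*(38 + c))
J(V(7)) + Q(157) = (-1520 + ((4 + 7)²)² - 2*(4 + 7)²) + (½)*(1 + 157² + 102*157)/(157*(102 + 157)) = (-1520 + (11²)² - 2*11²) + (½)*(1/157)*(1 + 24649 + 16014)/259 = (-1520 + 121² - 2*121) + (½)*(1/157)*(1/259)*40664 = (-1520 + 14641 - 242) + 20332/40663 = 12879 + 20332/40663 = 523719109/40663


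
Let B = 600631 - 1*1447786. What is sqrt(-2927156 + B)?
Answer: I*sqrt(3774311) ≈ 1942.8*I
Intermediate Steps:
B = -847155 (B = 600631 - 1447786 = -847155)
sqrt(-2927156 + B) = sqrt(-2927156 - 847155) = sqrt(-3774311) = I*sqrt(3774311)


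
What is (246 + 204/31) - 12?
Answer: 7458/31 ≈ 240.58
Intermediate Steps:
(246 + 204/31) - 12 = 7830/31 - 12 = 7458/31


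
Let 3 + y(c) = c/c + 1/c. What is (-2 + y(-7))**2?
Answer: 841/49 ≈ 17.163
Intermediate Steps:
y(c) = -2 + 1/c (y(c) = -3 + (c/c + 1/c) = -3 + (1 + 1/c) = -2 + 1/c)
(-2 + y(-7))**2 = (-2 + (-2 + 1/(-7)))**2 = (-2 + (-2 - 1/7))**2 = (-2 - 15/7)**2 = (-29/7)**2 = 841/49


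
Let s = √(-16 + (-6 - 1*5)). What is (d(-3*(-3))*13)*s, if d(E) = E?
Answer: 351*I*√3 ≈ 607.95*I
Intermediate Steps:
s = 3*I*√3 (s = √(-16 + (-6 - 5)) = √(-16 - 11) = √(-27) = 3*I*√3 ≈ 5.1962*I)
(d(-3*(-3))*13)*s = (-3*(-3)*13)*(3*I*√3) = (9*13)*(3*I*√3) = 117*(3*I*√3) = 351*I*√3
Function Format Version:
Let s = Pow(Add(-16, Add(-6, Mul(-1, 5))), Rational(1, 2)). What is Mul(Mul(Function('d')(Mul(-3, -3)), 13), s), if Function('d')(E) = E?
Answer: Mul(351, I, Pow(3, Rational(1, 2))) ≈ Mul(607.95, I)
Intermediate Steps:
s = Mul(3, I, Pow(3, Rational(1, 2))) (s = Pow(Add(-16, Add(-6, -5)), Rational(1, 2)) = Pow(Add(-16, -11), Rational(1, 2)) = Pow(-27, Rational(1, 2)) = Mul(3, I, Pow(3, Rational(1, 2))) ≈ Mul(5.1962, I))
Mul(Mul(Function('d')(Mul(-3, -3)), 13), s) = Mul(Mul(Mul(-3, -3), 13), Mul(3, I, Pow(3, Rational(1, 2)))) = Mul(Mul(9, 13), Mul(3, I, Pow(3, Rational(1, 2)))) = Mul(117, Mul(3, I, Pow(3, Rational(1, 2)))) = Mul(351, I, Pow(3, Rational(1, 2)))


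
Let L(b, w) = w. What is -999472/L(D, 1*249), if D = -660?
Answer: -999472/249 ≈ -4013.9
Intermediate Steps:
-999472/L(D, 1*249) = -999472/(1*249) = -999472/249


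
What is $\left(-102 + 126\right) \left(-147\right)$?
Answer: $-3528$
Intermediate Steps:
$\left(-102 + 126\right) \left(-147\right) = 24 \left(-147\right) = -3528$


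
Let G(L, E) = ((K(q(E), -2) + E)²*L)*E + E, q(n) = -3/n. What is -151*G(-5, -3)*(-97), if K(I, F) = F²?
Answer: 175764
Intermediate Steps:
G(L, E) = E + E*L*(4 + E)² (G(L, E) = (((-2)² + E)²*L)*E + E = ((4 + E)²*L)*E + E = (L*(4 + E)²)*E + E = E*L*(4 + E)² + E = E + E*L*(4 + E)²)
-151*G(-5, -3)*(-97) = -(-453)*(1 - 5*(4 - 3)²)*(-97) = -(-453)*(1 - 5*1²)*(-97) = -(-453)*(1 - 5*1)*(-97) = -(-453)*(1 - 5)*(-97) = -(-453)*(-4)*(-97) = -151*12*(-97) = -1812*(-97) = 175764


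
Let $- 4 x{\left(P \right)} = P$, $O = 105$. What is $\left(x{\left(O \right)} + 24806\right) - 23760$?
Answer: $\frac{4079}{4} \approx 1019.8$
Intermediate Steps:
$x{\left(P \right)} = - \frac{P}{4}$
$\left(x{\left(O \right)} + 24806\right) - 23760 = \left(\left(- \frac{1}{4}\right) 105 + 24806\right) - 23760 = \left(- \frac{105}{4} + 24806\right) - 23760 = \frac{99119}{4} - 23760 = \frac{4079}{4}$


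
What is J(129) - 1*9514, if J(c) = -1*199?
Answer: -9713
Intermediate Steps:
J(c) = -199
J(129) - 1*9514 = -199 - 1*9514 = -199 - 9514 = -9713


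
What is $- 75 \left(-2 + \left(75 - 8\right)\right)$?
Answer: $-4875$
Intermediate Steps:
$- 75 \left(-2 + \left(75 - 8\right)\right) = - 75 \left(-2 + 67\right) = \left(-75\right) 65 = -4875$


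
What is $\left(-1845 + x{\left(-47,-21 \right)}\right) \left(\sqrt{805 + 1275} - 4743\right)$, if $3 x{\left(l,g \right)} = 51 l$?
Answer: $12540492 - 10576 \sqrt{130} \approx 1.242 \cdot 10^{7}$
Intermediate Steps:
$x{\left(l,g \right)} = 17 l$ ($x{\left(l,g \right)} = \frac{51 l}{3} = 17 l$)
$\left(-1845 + x{\left(-47,-21 \right)}\right) \left(\sqrt{805 + 1275} - 4743\right) = \left(-1845 + 17 \left(-47\right)\right) \left(\sqrt{805 + 1275} - 4743\right) = \left(-1845 - 799\right) \left(\sqrt{2080} - 4743\right) = - 2644 \left(4 \sqrt{130} - 4743\right) = - 2644 \left(-4743 + 4 \sqrt{130}\right) = 12540492 - 10576 \sqrt{130}$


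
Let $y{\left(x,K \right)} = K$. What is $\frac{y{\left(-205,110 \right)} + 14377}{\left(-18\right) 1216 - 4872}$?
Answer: $- \frac{4829}{8920} \approx -0.54137$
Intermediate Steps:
$\frac{y{\left(-205,110 \right)} + 14377}{\left(-18\right) 1216 - 4872} = \frac{110 + 14377}{\left(-18\right) 1216 - 4872} = \frac{14487}{-21888 - 4872} = \frac{14487}{-26760} = 14487 \left(- \frac{1}{26760}\right) = - \frac{4829}{8920}$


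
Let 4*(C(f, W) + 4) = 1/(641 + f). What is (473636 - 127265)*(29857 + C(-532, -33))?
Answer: 4508333416239/436 ≈ 1.0340e+10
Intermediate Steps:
C(f, W) = -4 + 1/(4*(641 + f))
(473636 - 127265)*(29857 + C(-532, -33)) = (473636 - 127265)*(29857 + (-10255 - 16*(-532))/(4*(641 - 532))) = 346371*(29857 + (1/4)*(-10255 + 8512)/109) = 346371*(29857 + (1/4)*(1/109)*(-1743)) = 346371*(29857 - 1743/436) = 346371*(13015909/436) = 4508333416239/436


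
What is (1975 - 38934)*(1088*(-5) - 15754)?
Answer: 783309046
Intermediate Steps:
(1975 - 38934)*(1088*(-5) - 15754) = -36959*(-5440 - 15754) = -36959*(-21194) = 783309046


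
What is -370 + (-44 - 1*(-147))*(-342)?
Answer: -35596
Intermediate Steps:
-370 + (-44 - 1*(-147))*(-342) = -370 + (-44 + 147)*(-342) = -370 + 103*(-342) = -370 - 35226 = -35596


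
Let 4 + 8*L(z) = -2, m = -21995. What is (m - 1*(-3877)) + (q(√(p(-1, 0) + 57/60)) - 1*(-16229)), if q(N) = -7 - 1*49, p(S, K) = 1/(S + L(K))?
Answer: -1945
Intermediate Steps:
L(z) = -¾ (L(z) = -½ + (⅛)*(-2) = -½ - ¼ = -¾)
p(S, K) = 1/(-¾ + S) (p(S, K) = 1/(S - ¾) = 1/(-¾ + S))
q(N) = -56 (q(N) = -7 - 49 = -56)
(m - 1*(-3877)) + (q(√(p(-1, 0) + 57/60)) - 1*(-16229)) = (-21995 - 1*(-3877)) + (-56 - 1*(-16229)) = (-21995 + 3877) + (-56 + 16229) = -18118 + 16173 = -1945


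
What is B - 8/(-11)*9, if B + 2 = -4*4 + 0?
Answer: -126/11 ≈ -11.455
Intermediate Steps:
B = -18 (B = -2 + (-4*4 + 0) = -2 + (-16 + 0) = -2 - 16 = -18)
B - 8/(-11)*9 = -18 - 8/(-11)*9 = -18 - 8*(-1/11)*9 = -18 + (8/11)*9 = -18 + 72/11 = -126/11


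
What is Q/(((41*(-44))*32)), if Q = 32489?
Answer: -32489/57728 ≈ -0.56279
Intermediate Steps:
Q/(((41*(-44))*32)) = 32489/(((41*(-44))*32)) = 32489/((-1804*32)) = 32489/(-57728) = 32489*(-1/57728) = -32489/57728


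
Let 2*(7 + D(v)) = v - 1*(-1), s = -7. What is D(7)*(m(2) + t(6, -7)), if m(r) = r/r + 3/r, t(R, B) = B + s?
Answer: 69/2 ≈ 34.500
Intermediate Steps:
t(R, B) = -7 + B (t(R, B) = B - 7 = -7 + B)
D(v) = -13/2 + v/2 (D(v) = -7 + (v - 1*(-1))/2 = -7 + (v + 1)/2 = -7 + (1 + v)/2 = -7 + (1/2 + v/2) = -13/2 + v/2)
m(r) = 1 + 3/r
D(7)*(m(2) + t(6, -7)) = (-13/2 + (1/2)*7)*((3 + 2)/2 + (-7 - 7)) = (-13/2 + 7/2)*((1/2)*5 - 14) = -3*(5/2 - 14) = -3*(-23/2) = 69/2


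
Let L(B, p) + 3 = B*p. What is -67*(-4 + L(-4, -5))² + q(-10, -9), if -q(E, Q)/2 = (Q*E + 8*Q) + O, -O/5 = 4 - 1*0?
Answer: -11319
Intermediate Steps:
O = -20 (O = -5*(4 - 1*0) = -5*(4 + 0) = -5*4 = -20)
q(E, Q) = 40 - 16*Q - 2*E*Q (q(E, Q) = -2*((Q*E + 8*Q) - 20) = -2*((E*Q + 8*Q) - 20) = -2*((8*Q + E*Q) - 20) = -2*(-20 + 8*Q + E*Q) = 40 - 16*Q - 2*E*Q)
L(B, p) = -3 + B*p
-67*(-4 + L(-4, -5))² + q(-10, -9) = -67*(-4 + (-3 - 4*(-5)))² + (40 - 16*(-9) - 2*(-10)*(-9)) = -67*(-4 + (-3 + 20))² + (40 + 144 - 180) = -67*(-4 + 17)² + 4 = -67*13² + 4 = -67*169 + 4 = -11323 + 4 = -11319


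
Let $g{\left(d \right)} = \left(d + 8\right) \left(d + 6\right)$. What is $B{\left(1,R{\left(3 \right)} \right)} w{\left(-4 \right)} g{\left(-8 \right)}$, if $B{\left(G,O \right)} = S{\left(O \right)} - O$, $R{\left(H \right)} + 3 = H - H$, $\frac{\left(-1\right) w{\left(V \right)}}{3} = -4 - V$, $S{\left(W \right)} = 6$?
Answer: $0$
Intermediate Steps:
$w{\left(V \right)} = 12 + 3 V$ ($w{\left(V \right)} = - 3 \left(-4 - V\right) = 12 + 3 V$)
$R{\left(H \right)} = -3$ ($R{\left(H \right)} = -3 + \left(H - H\right) = -3 + 0 = -3$)
$g{\left(d \right)} = \left(6 + d\right) \left(8 + d\right)$ ($g{\left(d \right)} = \left(8 + d\right) \left(6 + d\right) = \left(6 + d\right) \left(8 + d\right)$)
$B{\left(G,O \right)} = 6 - O$
$B{\left(1,R{\left(3 \right)} \right)} w{\left(-4 \right)} g{\left(-8 \right)} = \left(6 - -3\right) \left(12 + 3 \left(-4\right)\right) \left(48 + \left(-8\right)^{2} + 14 \left(-8\right)\right) = \left(6 + 3\right) \left(12 - 12\right) \left(48 + 64 - 112\right) = 9 \cdot 0 \cdot 0 = 0 \cdot 0 = 0$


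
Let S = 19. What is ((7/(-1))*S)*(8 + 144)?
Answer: -20216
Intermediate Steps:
((7/(-1))*S)*(8 + 144) = ((7/(-1))*19)*(8 + 144) = ((7*(-1))*19)*152 = -7*19*152 = -133*152 = -20216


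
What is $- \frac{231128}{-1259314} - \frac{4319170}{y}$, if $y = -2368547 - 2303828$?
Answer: $\frac{651910793838}{588398725075} \approx 1.1079$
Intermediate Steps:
$y = -4672375$
$- \frac{231128}{-1259314} - \frac{4319170}{y} = - \frac{231128}{-1259314} - \frac{4319170}{-4672375} = \left(-231128\right) \left(- \frac{1}{1259314}\right) - - \frac{863834}{934475} = \frac{115564}{629657} + \frac{863834}{934475} = \frac{651910793838}{588398725075}$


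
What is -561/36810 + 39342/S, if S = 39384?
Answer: 13204487/13423380 ≈ 0.98369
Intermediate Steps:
-561/36810 + 39342/S = -561/36810 + 39342/39384 = -561*1/36810 + 39342*(1/39384) = -187/12270 + 6557/6564 = 13204487/13423380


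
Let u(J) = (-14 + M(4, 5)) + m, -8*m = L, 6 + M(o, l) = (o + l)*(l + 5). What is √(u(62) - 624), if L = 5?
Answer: 3*I*√986/4 ≈ 23.55*I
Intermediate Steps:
M(o, l) = -6 + (5 + l)*(l + o) (M(o, l) = -6 + (o + l)*(l + 5) = -6 + (l + o)*(5 + l) = -6 + (5 + l)*(l + o))
m = -5/8 (m = -⅛*5 = -5/8 ≈ -0.62500)
u(J) = 555/8 (u(J) = (-14 + (-6 + 5² + 5*5 + 5*4 + 5*4)) - 5/8 = (-14 + (-6 + 25 + 25 + 20 + 20)) - 5/8 = (-14 + 84) - 5/8 = 70 - 5/8 = 555/8)
√(u(62) - 624) = √(555/8 - 624) = √(-4437/8) = 3*I*√986/4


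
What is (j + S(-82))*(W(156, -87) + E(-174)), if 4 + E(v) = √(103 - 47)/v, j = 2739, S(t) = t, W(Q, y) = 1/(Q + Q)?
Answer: -3313279/312 - 2657*√14/87 ≈ -10734.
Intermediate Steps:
W(Q, y) = 1/(2*Q)
E(v) = -4 + 2*√14/v (E(v) = -4 + √(103 - 47)/v = -4 + √56/v = -4 + (2*√14)/v = -4 + 2*√14/v)
(j + S(-82))*(W(156, -87) + E(-174)) = (2739 - 82)*((½)/156 + (-4 + 2*√14/(-174))) = 2657*((½)*(1/156) + (-4 + 2*√14*(-1/174))) = 2657*(1/312 + (-4 - √14/87)) = 2657*(-1247/312 - √14/87) = -3313279/312 - 2657*√14/87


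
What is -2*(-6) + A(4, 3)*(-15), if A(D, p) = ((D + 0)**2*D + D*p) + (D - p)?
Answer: -1143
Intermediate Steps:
A(D, p) = D + D**3 - p + D*p (A(D, p) = (D**2*D + D*p) + (D - p) = (D**3 + D*p) + (D - p) = D + D**3 - p + D*p)
-2*(-6) + A(4, 3)*(-15) = -2*(-6) + (4 + 4**3 - 1*3 + 4*3)*(-15) = 12 + (4 + 64 - 3 + 12)*(-15) = 12 + 77*(-15) = 12 - 1155 = -1143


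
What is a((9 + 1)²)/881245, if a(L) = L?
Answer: 20/176249 ≈ 0.00011348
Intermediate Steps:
a((9 + 1)²)/881245 = (9 + 1)²/881245 = 10²*(1/881245) = 100*(1/881245) = 20/176249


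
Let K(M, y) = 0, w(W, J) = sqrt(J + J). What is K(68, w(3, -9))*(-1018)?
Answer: 0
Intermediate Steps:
w(W, J) = sqrt(2)*sqrt(J) (w(W, J) = sqrt(2*J) = sqrt(2)*sqrt(J))
K(68, w(3, -9))*(-1018) = 0*(-1018) = 0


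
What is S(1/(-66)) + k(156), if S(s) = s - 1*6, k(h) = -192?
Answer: -13069/66 ≈ -198.02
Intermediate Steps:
S(s) = -6 + s (S(s) = s - 6 = -6 + s)
S(1/(-66)) + k(156) = (-6 + 1/(-66)) - 192 = (-6 - 1/66) - 192 = -397/66 - 192 = -13069/66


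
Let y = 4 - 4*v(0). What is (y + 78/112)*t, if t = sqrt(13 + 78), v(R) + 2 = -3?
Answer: 1383*sqrt(91)/56 ≈ 235.59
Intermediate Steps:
v(R) = -5 (v(R) = -2 - 3 = -5)
y = 24 (y = 4 - 4*(-5) = 4 + 20 = 24)
t = sqrt(91) ≈ 9.5394
(y + 78/112)*t = (24 + 78/112)*sqrt(91) = (24 + 78*(1/112))*sqrt(91) = (24 + 39/56)*sqrt(91) = 1383*sqrt(91)/56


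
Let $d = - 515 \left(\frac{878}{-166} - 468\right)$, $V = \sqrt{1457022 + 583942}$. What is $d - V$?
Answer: $\frac{20230745}{83} - 2 \sqrt{510241} \approx 2.4232 \cdot 10^{5}$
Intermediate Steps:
$V = 2 \sqrt{510241}$ ($V = \sqrt{2040964} = 2 \sqrt{510241} \approx 1428.6$)
$d = \frac{20230745}{83}$ ($d = - 515 \left(878 \left(- \frac{1}{166}\right) - 468\right) = - 515 \left(- \frac{439}{83} - 468\right) = \left(-515\right) \left(- \frac{39283}{83}\right) = \frac{20230745}{83} \approx 2.4374 \cdot 10^{5}$)
$d - V = \frac{20230745}{83} - 2 \sqrt{510241}$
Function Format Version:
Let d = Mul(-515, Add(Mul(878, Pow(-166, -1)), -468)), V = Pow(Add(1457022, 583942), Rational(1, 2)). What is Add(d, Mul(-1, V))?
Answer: Add(Rational(20230745, 83), Mul(-2, Pow(510241, Rational(1, 2)))) ≈ 2.4232e+5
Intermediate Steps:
V = Mul(2, Pow(510241, Rational(1, 2))) (V = Pow(2040964, Rational(1, 2)) = Mul(2, Pow(510241, Rational(1, 2))) ≈ 1428.6)
d = Rational(20230745, 83) (d = Mul(-515, Add(Mul(878, Rational(-1, 166)), -468)) = Mul(-515, Add(Rational(-439, 83), -468)) = Mul(-515, Rational(-39283, 83)) = Rational(20230745, 83) ≈ 2.4374e+5)
Add(d, Mul(-1, V)) = Add(Rational(20230745, 83), Mul(-1, Mul(2, Pow(510241, Rational(1, 2))))) = Add(Rational(20230745, 83), Mul(-2, Pow(510241, Rational(1, 2))))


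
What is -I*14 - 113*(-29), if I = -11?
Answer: 3431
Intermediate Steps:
-I*14 - 113*(-29) = -(-11)*14 - 113*(-29) = -1*(-154) + 3277 = 154 + 3277 = 3431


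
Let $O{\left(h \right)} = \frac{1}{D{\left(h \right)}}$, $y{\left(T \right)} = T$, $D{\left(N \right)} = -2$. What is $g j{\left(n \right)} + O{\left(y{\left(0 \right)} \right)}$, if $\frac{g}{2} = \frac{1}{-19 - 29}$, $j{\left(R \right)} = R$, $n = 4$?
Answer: $- \frac{2}{3} \approx -0.66667$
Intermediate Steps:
$O{\left(h \right)} = - \frac{1}{2}$ ($O{\left(h \right)} = \frac{1}{-2} = - \frac{1}{2}$)
$g = - \frac{1}{24}$ ($g = \frac{2}{-19 - 29} = \frac{2}{-48} = 2 \left(- \frac{1}{48}\right) = - \frac{1}{24} \approx -0.041667$)
$g j{\left(n \right)} + O{\left(y{\left(0 \right)} \right)} = \left(- \frac{1}{24}\right) 4 - \frac{1}{2} = - \frac{1}{6} - \frac{1}{2} = - \frac{2}{3}$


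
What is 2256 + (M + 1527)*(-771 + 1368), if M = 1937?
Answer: 2070264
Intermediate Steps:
2256 + (M + 1527)*(-771 + 1368) = 2256 + (1937 + 1527)*(-771 + 1368) = 2256 + 3464*597 = 2256 + 2068008 = 2070264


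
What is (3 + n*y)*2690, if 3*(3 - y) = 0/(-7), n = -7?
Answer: -48420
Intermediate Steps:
y = 3 (y = 3 - 0/(-7) = 3 - 0*(-1)/7 = 3 - ⅓*0 = 3 + 0 = 3)
(3 + n*y)*2690 = (3 - 7*3)*2690 = (3 - 21)*2690 = -18*2690 = -48420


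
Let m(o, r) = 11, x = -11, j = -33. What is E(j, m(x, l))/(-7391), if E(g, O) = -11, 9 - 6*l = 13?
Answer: 11/7391 ≈ 0.0014883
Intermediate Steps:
l = -⅔ (l = 3/2 - ⅙*13 = 3/2 - 13/6 = -⅔ ≈ -0.66667)
E(j, m(x, l))/(-7391) = -11/(-7391) = -11*(-1/7391) = 11/7391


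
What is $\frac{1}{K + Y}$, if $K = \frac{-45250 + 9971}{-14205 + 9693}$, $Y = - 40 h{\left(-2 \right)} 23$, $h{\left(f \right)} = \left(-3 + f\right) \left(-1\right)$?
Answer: $- \frac{4512}{20719921} \approx -0.00021776$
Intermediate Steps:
$h{\left(f \right)} = 3 - f$
$Y = -4600$ ($Y = - 40 \left(3 - -2\right) 23 = - 40 \left(3 + 2\right) 23 = \left(-40\right) 5 \cdot 23 = \left(-200\right) 23 = -4600$)
$K = \frac{35279}{4512}$ ($K = - \frac{35279}{-4512} = \left(-35279\right) \left(- \frac{1}{4512}\right) = \frac{35279}{4512} \approx 7.8189$)
$\frac{1}{K + Y} = \frac{1}{\frac{35279}{4512} - 4600} = \frac{1}{- \frac{20719921}{4512}} = - \frac{4512}{20719921}$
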